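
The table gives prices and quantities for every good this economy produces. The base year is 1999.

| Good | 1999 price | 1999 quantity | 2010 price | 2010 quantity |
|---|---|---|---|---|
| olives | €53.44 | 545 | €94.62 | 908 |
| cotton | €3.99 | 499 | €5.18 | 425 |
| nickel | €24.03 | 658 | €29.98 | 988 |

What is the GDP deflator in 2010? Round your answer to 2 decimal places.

159.19

Nominal GDP 2010 = 94.62·908 + 5.18·425 + 29.98·988 = 117736.70.
Real GDP 2010 (at 1999 prices) = 53.44·908 + 3.99·425 + 24.03·988 = 73960.91.
Deflator = Nominal/Real × 100 = 117736.70/73960.91 × 100 = 159.188.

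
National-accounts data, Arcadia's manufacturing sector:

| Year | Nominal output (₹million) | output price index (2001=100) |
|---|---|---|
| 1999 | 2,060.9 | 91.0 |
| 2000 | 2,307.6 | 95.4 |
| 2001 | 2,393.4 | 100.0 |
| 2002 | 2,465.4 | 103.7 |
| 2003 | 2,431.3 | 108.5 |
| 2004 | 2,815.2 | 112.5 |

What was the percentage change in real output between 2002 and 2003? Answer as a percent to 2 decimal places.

-5.75%

Real output 2002 = 2465.4/1.037 = 2377.43.
Real output 2003 = 2431.3/1.085 = 2240.83.
Change = 2240.83/2377.43 − 1 = -0.0575.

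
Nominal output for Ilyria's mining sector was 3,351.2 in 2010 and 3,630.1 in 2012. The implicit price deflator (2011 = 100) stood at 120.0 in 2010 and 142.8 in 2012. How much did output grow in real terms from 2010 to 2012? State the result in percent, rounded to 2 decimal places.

Deflate each year: 2010 → 3351.2/1.200 = 2792.67; 2012 → 3630.1/1.428 = 2542.09.
So real output changed by 2542.09/2792.67 − 1 = -0.0897, i.e. -8.97%.

-8.97%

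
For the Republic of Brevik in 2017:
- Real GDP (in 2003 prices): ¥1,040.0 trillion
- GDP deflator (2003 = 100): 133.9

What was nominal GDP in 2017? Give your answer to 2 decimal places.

¥1,392.56 trillion

Nominal GDP = Real × (GDP deflator/100) = 1040.0 × 1.339 = 1392.56.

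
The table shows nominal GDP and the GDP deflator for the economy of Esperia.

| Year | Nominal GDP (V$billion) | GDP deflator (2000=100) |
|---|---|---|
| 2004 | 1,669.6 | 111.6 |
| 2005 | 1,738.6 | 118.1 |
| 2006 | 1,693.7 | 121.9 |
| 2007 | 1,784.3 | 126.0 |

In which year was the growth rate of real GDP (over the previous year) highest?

2005: real = 1738.6/1.181 = 1472.14; growth vs 2004 (1496.06) = -1.60%.
2006: real = 1693.7/1.219 = 1389.42; growth vs 2005 (1472.14) = -5.62%.
2007: real = 1784.3/1.260 = 1416.11; growth vs 2006 (1389.42) = 1.92%.

2007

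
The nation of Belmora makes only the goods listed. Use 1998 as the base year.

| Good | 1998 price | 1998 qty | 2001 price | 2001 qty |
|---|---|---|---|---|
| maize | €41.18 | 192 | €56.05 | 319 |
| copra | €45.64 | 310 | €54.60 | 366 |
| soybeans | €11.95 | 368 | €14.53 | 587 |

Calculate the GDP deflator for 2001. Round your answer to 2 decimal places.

125.88

Nominal GDP 2001 = 56.05·319 + 54.60·366 + 14.53·587 = 46392.66.
Real GDP 2001 (at 1998 prices) = 41.18·319 + 45.64·366 + 11.95·587 = 36855.31.
Deflator = Nominal/Real × 100 = 46392.66/36855.31 × 100 = 125.878.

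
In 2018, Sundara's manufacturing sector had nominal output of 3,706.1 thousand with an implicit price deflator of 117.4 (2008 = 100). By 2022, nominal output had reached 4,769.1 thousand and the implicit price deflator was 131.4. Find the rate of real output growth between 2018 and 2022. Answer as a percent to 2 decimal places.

Real output 2018 = 3706.1 / 1.174 = 3156.81.
Real output 2022 = 4769.1 / 1.314 = 3629.45.
Real growth = 3629.45 / 3156.81 − 1 = 0.1497.

14.97%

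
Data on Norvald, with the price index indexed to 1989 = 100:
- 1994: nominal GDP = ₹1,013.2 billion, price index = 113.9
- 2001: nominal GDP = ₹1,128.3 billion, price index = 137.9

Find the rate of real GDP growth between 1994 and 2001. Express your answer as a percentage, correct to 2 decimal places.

-8.02%

Deflate each year: 1994 → 1013.2/1.139 = 889.55; 2001 → 1128.3/1.379 = 818.20.
So real GDP changed by 818.20/889.55 − 1 = -0.0802, i.e. -8.02%.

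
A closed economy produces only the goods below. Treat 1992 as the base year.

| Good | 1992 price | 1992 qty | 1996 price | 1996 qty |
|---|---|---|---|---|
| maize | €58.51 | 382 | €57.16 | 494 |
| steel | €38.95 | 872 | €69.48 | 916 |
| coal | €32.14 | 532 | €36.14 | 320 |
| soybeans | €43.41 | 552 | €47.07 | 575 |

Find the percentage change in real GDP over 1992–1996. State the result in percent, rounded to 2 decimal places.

Real GDP 1992 = Nominal GDP 1992 = 58.51·382 + 38.95·872 + 32.14·532 + 43.41·552 = 97376.02.
Real GDP 1996 (at 1992 prices) = 58.51·494 + 38.95·916 + 32.14·320 + 43.41·575 = 99827.69.
Real growth = 99827.69/97376.02 − 1 = 0.0252.

2.52%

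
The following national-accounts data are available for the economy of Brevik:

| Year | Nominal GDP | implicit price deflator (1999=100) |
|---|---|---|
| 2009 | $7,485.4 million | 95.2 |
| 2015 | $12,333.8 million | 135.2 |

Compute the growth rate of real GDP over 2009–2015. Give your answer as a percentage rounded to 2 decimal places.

16.02%

Deflate each year: 2009 → 7485.4/0.952 = 7862.82; 2015 → 12333.8/1.352 = 9122.63.
So real GDP changed by 9122.63/7862.82 − 1 = 0.1602, i.e. 16.02%.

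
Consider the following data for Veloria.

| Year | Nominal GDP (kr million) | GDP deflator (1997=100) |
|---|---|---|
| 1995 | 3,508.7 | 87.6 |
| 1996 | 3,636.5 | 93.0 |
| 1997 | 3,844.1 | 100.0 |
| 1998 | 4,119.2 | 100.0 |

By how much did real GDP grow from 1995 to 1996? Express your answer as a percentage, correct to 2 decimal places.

Real GDP 1995 = 3508.7/0.876 = 4005.37.
Real GDP 1996 = 3636.5/0.930 = 3910.22.
Change = 3910.22/4005.37 − 1 = -0.0238.

-2.38%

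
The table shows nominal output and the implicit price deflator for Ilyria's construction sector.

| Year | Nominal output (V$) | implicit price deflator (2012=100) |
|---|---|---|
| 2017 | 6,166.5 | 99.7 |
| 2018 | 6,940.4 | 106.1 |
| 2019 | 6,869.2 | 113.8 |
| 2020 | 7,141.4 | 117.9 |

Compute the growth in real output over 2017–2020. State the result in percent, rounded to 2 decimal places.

Real output 2017 = 6166.5/0.997 = 6185.06.
Real output 2020 = 7141.4/1.179 = 6057.17.
Change = 6057.17/6185.06 − 1 = -0.0207.

-2.07%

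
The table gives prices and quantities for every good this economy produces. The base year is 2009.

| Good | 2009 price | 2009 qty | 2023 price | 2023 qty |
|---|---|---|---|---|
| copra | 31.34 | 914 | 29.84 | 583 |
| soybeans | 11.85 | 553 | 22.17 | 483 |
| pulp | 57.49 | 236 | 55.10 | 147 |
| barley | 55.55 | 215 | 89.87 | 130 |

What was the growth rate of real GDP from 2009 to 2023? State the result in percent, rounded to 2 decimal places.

-34.66%

Real GDP 2009 = Nominal GDP 2009 = 31.34·914 + 11.85·553 + 57.49·236 + 55.55·215 = 60708.70.
Real GDP 2023 (at 2009 prices) = 31.34·583 + 11.85·483 + 57.49·147 + 55.55·130 = 39667.30.
Real growth = 39667.30/60708.70 − 1 = -0.3466.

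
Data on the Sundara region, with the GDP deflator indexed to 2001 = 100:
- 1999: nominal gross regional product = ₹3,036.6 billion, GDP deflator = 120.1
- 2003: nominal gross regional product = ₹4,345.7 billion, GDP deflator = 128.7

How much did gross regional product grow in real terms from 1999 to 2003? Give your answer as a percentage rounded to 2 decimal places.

Deflate each year: 1999 → 3036.6/1.201 = 2528.39; 2003 → 4345.7/1.287 = 3376.61.
So real gross regional product changed by 3376.61/2528.39 − 1 = 0.3355, i.e. 33.55%.

33.55%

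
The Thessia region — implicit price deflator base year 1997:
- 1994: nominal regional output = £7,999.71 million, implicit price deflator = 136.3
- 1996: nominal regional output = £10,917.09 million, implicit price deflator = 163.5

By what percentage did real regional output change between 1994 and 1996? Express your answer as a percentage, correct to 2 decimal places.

Deflate each year: 1994 → 7999.71/1.363 = 5869.19; 1996 → 10917.09/1.635 = 6677.12.
So real regional output changed by 6677.12/5869.19 − 1 = 0.1377, i.e. 13.77%.

13.77%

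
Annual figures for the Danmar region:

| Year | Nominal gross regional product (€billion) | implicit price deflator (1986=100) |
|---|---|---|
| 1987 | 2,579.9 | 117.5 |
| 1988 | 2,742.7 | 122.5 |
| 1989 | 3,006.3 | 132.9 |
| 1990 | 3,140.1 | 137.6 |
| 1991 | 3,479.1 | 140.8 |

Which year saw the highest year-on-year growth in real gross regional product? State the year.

1988: real = 2742.7/1.225 = 2238.94; growth vs 1987 (2195.66) = 1.97%.
1989: real = 3006.3/1.329 = 2262.08; growth vs 1988 (2238.94) = 1.03%.
1990: real = 3140.1/1.376 = 2282.05; growth vs 1989 (2262.08) = 0.88%.
1991: real = 3479.1/1.408 = 2470.95; growth vs 1990 (2282.05) = 8.28%.

1991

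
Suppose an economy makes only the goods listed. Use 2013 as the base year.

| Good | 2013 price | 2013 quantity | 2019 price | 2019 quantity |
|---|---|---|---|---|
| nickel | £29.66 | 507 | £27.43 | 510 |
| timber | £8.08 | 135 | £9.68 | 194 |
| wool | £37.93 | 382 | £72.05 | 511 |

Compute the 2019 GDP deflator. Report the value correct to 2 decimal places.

Nominal GDP 2019 = 27.43·510 + 9.68·194 + 72.05·511 = 52684.77.
Real GDP 2019 (at 2013 prices) = 29.66·510 + 8.08·194 + 37.93·511 = 36076.35.
Deflator = Nominal/Real × 100 = 52684.77/36076.35 × 100 = 146.037.

146.04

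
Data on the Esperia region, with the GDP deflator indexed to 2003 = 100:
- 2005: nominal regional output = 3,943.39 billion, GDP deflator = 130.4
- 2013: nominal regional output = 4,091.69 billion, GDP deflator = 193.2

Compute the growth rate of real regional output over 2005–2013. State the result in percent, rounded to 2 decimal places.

-29.97%

Deflate each year: 2005 → 3943.39/1.304 = 3024.07; 2013 → 4091.69/1.932 = 2117.85.
So real regional output changed by 2117.85/3024.07 − 1 = -0.2997, i.e. -29.97%.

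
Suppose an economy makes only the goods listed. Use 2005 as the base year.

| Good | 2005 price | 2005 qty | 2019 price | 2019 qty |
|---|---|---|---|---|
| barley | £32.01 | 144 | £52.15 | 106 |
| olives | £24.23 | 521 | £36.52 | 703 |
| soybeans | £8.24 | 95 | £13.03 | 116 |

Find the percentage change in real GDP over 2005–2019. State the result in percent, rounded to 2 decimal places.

Real GDP 2005 = Nominal GDP 2005 = 32.01·144 + 24.23·521 + 8.24·95 = 18016.07.
Real GDP 2019 (at 2005 prices) = 32.01·106 + 24.23·703 + 8.24·116 = 21382.59.
Real growth = 21382.59/18016.07 − 1 = 0.1869.

18.69%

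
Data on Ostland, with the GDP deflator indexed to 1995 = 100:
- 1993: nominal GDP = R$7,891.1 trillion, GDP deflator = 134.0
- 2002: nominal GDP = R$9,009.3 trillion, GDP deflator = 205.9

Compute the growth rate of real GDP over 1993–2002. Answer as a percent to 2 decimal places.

Real GDP 1993 = 7891.1 / 1.340 = 5888.88.
Real GDP 2002 = 9009.3 / 2.059 = 4375.57.
Real growth = 4375.57 / 5888.88 − 1 = -0.2570.

-25.70%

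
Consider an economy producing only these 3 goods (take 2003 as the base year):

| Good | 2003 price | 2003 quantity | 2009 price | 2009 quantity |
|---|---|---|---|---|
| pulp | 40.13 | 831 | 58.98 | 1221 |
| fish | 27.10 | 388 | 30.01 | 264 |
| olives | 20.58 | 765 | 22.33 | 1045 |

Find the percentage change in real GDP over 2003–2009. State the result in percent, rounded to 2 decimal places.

Real GDP 2003 = Nominal GDP 2003 = 40.13·831 + 27.10·388 + 20.58·765 = 59606.53.
Real GDP 2009 (at 2003 prices) = 40.13·1221 + 27.10·264 + 20.58·1045 = 77659.23.
Real growth = 77659.23/59606.53 − 1 = 0.3029.

30.29%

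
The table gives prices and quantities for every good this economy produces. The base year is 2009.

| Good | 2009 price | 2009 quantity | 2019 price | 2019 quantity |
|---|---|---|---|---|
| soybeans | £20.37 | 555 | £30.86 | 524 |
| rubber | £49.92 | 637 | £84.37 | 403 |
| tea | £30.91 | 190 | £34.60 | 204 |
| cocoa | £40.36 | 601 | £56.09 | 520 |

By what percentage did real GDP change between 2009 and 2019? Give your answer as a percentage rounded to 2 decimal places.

Real GDP 2009 = Nominal GDP 2009 = 20.37·555 + 49.92·637 + 30.91·190 + 40.36·601 = 73233.65.
Real GDP 2019 (at 2009 prices) = 20.37·524 + 49.92·403 + 30.91·204 + 40.36·520 = 58084.48.
Real growth = 58084.48/73233.65 − 1 = -0.2069.

-20.69%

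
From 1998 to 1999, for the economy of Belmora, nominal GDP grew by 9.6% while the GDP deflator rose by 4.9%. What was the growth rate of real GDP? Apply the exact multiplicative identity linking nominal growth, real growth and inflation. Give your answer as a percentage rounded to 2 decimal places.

4.48%

(1 + g_nom) = (1 + g_real)(1 + π), so g_real = 1.0960 / 1.0490 − 1 = 0.04480.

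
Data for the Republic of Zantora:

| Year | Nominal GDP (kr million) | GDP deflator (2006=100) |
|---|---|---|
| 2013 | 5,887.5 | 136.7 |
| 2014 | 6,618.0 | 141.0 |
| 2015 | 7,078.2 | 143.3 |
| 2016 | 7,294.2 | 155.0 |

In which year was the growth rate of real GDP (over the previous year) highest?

2014

2014: real = 6618.0/1.410 = 4693.62; growth vs 2013 (4306.88) = 8.98%.
2015: real = 7078.2/1.433 = 4939.43; growth vs 2014 (4693.62) = 5.24%.
2016: real = 7294.2/1.550 = 4705.94; growth vs 2015 (4939.43) = -4.73%.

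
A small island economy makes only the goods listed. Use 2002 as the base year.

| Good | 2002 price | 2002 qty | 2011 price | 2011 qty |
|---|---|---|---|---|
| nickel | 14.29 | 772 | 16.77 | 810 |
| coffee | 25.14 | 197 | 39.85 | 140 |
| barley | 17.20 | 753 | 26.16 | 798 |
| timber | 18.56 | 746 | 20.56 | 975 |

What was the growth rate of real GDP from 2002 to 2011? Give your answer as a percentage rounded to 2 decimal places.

Real GDP 2002 = Nominal GDP 2002 = 14.29·772 + 25.14·197 + 17.20·753 + 18.56·746 = 42781.82.
Real GDP 2011 (at 2002 prices) = 14.29·810 + 25.14·140 + 17.20·798 + 18.56·975 = 46916.10.
Real growth = 46916.10/42781.82 − 1 = 0.0966.

9.66%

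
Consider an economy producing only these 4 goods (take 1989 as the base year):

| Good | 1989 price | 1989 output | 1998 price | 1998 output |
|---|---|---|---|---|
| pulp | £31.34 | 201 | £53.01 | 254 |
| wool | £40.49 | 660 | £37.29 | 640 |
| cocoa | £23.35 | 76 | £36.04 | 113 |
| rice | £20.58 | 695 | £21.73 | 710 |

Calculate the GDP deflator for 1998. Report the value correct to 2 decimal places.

Nominal GDP 1998 = 53.01·254 + 37.29·640 + 36.04·113 + 21.73·710 = 56830.96.
Real GDP 1998 (at 1989 prices) = 31.34·254 + 40.49·640 + 23.35·113 + 20.58·710 = 51124.31.
Deflator = Nominal/Real × 100 = 56830.96/51124.31 × 100 = 111.162.

111.16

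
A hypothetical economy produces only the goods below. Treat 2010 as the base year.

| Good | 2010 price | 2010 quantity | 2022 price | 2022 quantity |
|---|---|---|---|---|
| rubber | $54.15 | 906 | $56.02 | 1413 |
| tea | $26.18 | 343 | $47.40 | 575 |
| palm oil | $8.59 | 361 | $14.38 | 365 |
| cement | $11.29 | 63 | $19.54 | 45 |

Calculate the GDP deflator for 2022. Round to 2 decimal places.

Nominal GDP 2022 = 56.02·1413 + 47.40·575 + 14.38·365 + 19.54·45 = 112539.26.
Real GDP 2022 (at 2010 prices) = 54.15·1413 + 26.18·575 + 8.59·365 + 11.29·45 = 95210.85.
Deflator = Nominal/Real × 100 = 112539.26/95210.85 × 100 = 118.200.

118.20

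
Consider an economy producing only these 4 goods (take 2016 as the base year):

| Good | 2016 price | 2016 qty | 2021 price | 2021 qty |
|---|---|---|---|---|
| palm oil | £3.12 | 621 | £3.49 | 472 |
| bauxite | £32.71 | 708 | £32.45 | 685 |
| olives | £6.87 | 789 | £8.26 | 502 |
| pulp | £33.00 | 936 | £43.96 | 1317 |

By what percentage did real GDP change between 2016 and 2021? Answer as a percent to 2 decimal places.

15.28%

Real GDP 2016 = Nominal GDP 2016 = 3.12·621 + 32.71·708 + 6.87·789 + 33.00·936 = 61404.63.
Real GDP 2021 (at 2016 prices) = 3.12·472 + 32.71·685 + 6.87·502 + 33.00·1317 = 70788.73.
Real growth = 70788.73/61404.63 − 1 = 0.1528.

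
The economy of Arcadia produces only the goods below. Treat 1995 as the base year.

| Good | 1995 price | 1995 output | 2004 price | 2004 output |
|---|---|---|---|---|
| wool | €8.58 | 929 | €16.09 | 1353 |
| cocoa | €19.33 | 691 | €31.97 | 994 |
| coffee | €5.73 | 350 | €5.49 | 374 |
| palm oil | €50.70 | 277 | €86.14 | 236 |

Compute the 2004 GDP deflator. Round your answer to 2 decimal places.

Nominal GDP 2004 = 16.09·1353 + 31.97·994 + 5.49·374 + 86.14·236 = 75930.25.
Real GDP 2004 (at 1995 prices) = 8.58·1353 + 19.33·994 + 5.73·374 + 50.70·236 = 44930.98.
Deflator = Nominal/Real × 100 = 75930.25/44930.98 × 100 = 168.993.

168.99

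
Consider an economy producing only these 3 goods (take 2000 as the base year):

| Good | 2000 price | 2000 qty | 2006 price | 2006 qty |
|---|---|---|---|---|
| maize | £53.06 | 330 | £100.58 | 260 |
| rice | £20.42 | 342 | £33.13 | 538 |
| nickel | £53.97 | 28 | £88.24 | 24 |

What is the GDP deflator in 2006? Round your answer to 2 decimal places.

176.76

Nominal GDP 2006 = 100.58·260 + 33.13·538 + 88.24·24 = 46092.50.
Real GDP 2006 (at 2000 prices) = 53.06·260 + 20.42·538 + 53.97·24 = 26076.84.
Deflator = Nominal/Real × 100 = 46092.50/26076.84 × 100 = 176.756.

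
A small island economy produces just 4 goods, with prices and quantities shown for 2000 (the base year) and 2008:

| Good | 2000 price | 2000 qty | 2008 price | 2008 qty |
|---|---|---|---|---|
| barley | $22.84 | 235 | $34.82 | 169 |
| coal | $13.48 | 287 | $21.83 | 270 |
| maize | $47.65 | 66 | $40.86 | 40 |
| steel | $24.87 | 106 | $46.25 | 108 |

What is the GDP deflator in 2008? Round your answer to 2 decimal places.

Nominal GDP 2008 = 34.82·169 + 21.83·270 + 40.86·40 + 46.25·108 = 18408.08.
Real GDP 2008 (at 2000 prices) = 22.84·169 + 13.48·270 + 47.65·40 + 24.87·108 = 12091.52.
Deflator = Nominal/Real × 100 = 18408.08/12091.52 × 100 = 152.240.

152.24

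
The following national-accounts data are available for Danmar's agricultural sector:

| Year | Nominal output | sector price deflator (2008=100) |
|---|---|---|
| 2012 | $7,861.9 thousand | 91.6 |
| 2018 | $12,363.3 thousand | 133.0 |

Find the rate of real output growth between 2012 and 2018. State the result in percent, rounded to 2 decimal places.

8.31%

Real output 2012 = 7861.9 / 0.916 = 8582.86.
Real output 2018 = 12363.3 / 1.330 = 9295.71.
Real growth = 9295.71 / 8582.86 − 1 = 0.0831.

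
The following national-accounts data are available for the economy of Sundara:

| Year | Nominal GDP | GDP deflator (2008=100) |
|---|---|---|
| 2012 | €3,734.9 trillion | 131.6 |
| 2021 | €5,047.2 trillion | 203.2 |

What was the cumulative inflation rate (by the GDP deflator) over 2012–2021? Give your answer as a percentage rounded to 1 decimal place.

Price-level change = 203.2 / 131.6 − 1 = 0.5441.

54.4%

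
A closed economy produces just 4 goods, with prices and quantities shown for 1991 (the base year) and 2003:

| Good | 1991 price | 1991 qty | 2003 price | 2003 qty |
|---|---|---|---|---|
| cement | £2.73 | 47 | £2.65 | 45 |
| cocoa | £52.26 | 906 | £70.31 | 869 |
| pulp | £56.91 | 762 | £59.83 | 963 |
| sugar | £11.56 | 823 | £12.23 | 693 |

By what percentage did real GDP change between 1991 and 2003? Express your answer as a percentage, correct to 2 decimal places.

7.97%

Real GDP 1991 = Nominal GDP 1991 = 2.73·47 + 52.26·906 + 56.91·762 + 11.56·823 = 100355.17.
Real GDP 2003 (at 1991 prices) = 2.73·45 + 52.26·869 + 56.91·963 + 11.56·693 = 108352.20.
Real growth = 108352.20/100355.17 − 1 = 0.0797.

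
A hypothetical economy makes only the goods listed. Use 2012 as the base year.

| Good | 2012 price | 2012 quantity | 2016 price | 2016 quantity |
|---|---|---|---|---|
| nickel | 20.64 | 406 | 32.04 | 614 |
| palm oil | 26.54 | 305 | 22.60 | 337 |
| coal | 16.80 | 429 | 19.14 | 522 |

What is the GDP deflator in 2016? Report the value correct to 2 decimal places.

122.69

Nominal GDP 2016 = 32.04·614 + 22.60·337 + 19.14·522 = 37279.84.
Real GDP 2016 (at 2012 prices) = 20.64·614 + 26.54·337 + 16.80·522 = 30386.54.
Deflator = Nominal/Real × 100 = 37279.84/30386.54 × 100 = 122.685.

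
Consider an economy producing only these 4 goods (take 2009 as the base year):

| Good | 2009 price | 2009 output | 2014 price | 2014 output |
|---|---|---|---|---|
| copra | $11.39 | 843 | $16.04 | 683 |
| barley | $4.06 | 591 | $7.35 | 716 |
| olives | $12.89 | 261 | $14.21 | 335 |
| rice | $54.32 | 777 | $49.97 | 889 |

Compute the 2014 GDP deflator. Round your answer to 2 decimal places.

103.33

Nominal GDP 2014 = 16.04·683 + 7.35·716 + 14.21·335 + 49.97·889 = 65401.60.
Real GDP 2014 (at 2009 prices) = 11.39·683 + 4.06·716 + 12.89·335 + 54.32·889 = 63294.96.
Deflator = Nominal/Real × 100 = 65401.60/63294.96 × 100 = 103.328.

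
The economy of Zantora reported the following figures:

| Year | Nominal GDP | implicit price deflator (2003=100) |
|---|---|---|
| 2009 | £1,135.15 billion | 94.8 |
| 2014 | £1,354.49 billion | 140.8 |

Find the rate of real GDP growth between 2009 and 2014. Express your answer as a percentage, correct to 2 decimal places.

-19.66%

Real GDP 2009 = 1135.15 / 0.948 = 1197.42.
Real GDP 2014 = 1354.49 / 1.408 = 962.00.
Real growth = 962.00 / 1197.42 − 1 = -0.1966.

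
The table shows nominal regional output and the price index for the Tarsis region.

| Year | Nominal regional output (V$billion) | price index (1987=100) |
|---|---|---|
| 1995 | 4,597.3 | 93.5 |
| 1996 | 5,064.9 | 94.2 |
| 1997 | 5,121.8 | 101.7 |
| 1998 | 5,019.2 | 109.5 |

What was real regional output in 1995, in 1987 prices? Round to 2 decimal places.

V$4,916.90 billion

Real regional output 1995 = 4597.3 / 0.935 = 4916.90.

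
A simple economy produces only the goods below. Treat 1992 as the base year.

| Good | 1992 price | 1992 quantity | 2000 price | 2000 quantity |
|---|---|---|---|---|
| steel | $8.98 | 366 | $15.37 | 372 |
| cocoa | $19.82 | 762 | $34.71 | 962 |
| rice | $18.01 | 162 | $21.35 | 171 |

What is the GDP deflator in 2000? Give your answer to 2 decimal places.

167.77

Nominal GDP 2000 = 15.37·372 + 34.71·962 + 21.35·171 = 42759.51.
Real GDP 2000 (at 1992 prices) = 8.98·372 + 19.82·962 + 18.01·171 = 25487.11.
Deflator = Nominal/Real × 100 = 42759.51/25487.11 × 100 = 167.769.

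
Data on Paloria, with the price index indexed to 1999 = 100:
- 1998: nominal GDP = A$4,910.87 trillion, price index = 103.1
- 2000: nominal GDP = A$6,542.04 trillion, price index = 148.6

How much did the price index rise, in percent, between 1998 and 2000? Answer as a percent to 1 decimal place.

Price-level change = 148.6 / 103.1 − 1 = 0.4413.

44.1%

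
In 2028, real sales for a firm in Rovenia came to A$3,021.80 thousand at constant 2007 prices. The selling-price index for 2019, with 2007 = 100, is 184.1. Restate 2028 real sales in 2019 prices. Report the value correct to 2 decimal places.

Real sales in 2019 prices = Real sales in 2007 prices × (P_2019/P_2007) = 3021.80 × 1.841 = 5563.13.

A$5,563.13 thousand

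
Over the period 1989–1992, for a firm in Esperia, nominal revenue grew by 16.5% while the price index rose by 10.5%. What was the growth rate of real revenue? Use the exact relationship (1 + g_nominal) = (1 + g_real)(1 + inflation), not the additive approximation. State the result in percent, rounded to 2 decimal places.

5.43%

(1 + g_nom) = (1 + g_real)(1 + π), so g_real = 1.1650 / 1.1050 − 1 = 0.05430.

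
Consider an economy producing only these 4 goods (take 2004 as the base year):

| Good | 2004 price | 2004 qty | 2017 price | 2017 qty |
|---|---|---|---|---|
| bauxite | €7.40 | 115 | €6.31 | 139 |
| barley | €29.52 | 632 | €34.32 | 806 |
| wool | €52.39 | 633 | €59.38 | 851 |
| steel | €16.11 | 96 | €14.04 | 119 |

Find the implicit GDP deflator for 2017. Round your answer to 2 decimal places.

113.21

Nominal GDP 2017 = 6.31·139 + 34.32·806 + 59.38·851 + 14.04·119 = 80742.15.
Real GDP 2017 (at 2004 prices) = 7.40·139 + 29.52·806 + 52.39·851 + 16.11·119 = 71322.70.
Deflator = Nominal/Real × 100 = 80742.15/71322.70 × 100 = 113.207.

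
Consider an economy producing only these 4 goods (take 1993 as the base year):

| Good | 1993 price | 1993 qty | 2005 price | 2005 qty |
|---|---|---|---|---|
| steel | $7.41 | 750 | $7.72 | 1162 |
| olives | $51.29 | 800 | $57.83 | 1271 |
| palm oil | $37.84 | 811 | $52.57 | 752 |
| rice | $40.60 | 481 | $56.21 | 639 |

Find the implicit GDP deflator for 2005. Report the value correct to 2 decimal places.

Nominal GDP 2005 = 7.72·1162 + 57.83·1271 + 52.57·752 + 56.21·639 = 157923.40.
Real GDP 2005 (at 1993 prices) = 7.41·1162 + 51.29·1271 + 37.84·752 + 40.60·639 = 128199.09.
Deflator = Nominal/Real × 100 = 157923.40/128199.09 × 100 = 123.186.

123.19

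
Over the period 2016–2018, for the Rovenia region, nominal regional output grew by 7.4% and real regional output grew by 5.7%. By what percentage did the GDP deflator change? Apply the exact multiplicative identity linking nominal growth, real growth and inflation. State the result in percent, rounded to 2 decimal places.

(1 + g_nom) = (1 + g_real)(1 + π), so π = 1.0740 / 1.0570 − 1 = 0.01608.

1.61%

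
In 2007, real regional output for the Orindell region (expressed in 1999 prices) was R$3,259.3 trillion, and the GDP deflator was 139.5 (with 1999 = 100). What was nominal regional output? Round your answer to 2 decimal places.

R$4,546.72 trillion

Nominal regional output = Real × (GDP deflator/100) = 3259.3 × 1.395 = 4546.72.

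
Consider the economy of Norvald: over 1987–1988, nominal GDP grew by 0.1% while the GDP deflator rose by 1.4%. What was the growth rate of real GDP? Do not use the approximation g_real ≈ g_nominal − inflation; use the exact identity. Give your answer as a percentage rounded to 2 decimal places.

(1 + g_nom) = (1 + g_real)(1 + π), so g_real = 1.0010 / 1.0140 − 1 = -0.01282.

-1.28%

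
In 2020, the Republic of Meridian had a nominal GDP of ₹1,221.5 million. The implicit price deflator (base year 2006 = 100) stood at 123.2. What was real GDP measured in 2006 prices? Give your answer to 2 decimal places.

₹991.48 million

Real GDP = Nominal / (implicit price deflator/100) = 1221.5 / 1.232 = 991.48.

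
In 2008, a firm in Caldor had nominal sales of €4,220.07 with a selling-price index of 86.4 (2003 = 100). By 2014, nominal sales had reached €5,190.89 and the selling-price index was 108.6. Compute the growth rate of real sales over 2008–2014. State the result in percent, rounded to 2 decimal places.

-2.14%

Real sales 2008 = 4220.07 / 0.864 = 4884.34.
Real sales 2014 = 5190.89 / 1.086 = 4779.83.
Real growth = 4779.83 / 4884.34 − 1 = -0.0214.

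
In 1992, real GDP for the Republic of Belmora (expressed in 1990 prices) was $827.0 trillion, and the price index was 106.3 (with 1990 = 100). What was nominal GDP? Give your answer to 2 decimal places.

Nominal GDP = Real × (price index/100) = 827.0 × 1.063 = 879.10.

$879.10 trillion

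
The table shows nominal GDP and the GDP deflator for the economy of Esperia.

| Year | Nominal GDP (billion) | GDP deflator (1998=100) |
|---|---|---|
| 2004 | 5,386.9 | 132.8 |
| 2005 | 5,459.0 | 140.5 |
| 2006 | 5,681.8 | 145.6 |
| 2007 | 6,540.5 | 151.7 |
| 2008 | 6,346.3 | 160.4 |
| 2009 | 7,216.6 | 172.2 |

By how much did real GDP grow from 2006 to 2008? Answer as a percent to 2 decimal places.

1.39%

Real GDP 2006 = 5681.8/1.456 = 3902.34.
Real GDP 2008 = 6346.3/1.604 = 3956.55.
Change = 3956.55/3902.34 − 1 = 0.0139.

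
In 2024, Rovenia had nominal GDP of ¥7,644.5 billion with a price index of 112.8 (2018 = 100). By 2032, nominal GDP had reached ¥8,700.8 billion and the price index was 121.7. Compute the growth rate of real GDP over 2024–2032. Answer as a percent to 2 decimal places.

Deflate each year: 2024 → 7644.5/1.128 = 6777.04; 2032 → 8700.8/1.217 = 7149.38.
So real GDP changed by 7149.38/6777.04 − 1 = 0.0549, i.e. 5.49%.

5.49%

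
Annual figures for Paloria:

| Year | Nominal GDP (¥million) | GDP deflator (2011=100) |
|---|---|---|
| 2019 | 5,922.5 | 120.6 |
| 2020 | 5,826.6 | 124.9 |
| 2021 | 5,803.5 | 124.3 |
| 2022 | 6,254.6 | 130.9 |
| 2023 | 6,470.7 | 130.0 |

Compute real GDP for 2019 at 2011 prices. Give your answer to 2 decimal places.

Real GDP 2019 = 5922.5 / 1.206 = 4910.86.

¥4,910.86 million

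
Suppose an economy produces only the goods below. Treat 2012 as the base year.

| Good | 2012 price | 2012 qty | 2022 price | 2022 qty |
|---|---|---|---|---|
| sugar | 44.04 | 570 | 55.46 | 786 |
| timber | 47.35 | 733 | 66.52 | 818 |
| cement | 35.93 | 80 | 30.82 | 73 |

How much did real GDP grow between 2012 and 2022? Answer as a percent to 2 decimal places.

21.19%

Real GDP 2012 = Nominal GDP 2012 = 44.04·570 + 47.35·733 + 35.93·80 = 62684.75.
Real GDP 2022 (at 2012 prices) = 44.04·786 + 47.35·818 + 35.93·73 = 75970.63.
Real growth = 75970.63/62684.75 − 1 = 0.2119.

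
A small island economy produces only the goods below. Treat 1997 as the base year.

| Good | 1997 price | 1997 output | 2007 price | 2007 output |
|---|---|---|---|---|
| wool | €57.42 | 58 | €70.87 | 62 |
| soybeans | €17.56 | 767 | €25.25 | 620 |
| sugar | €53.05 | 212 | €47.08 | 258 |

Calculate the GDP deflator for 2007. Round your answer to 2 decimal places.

114.44

Nominal GDP 2007 = 70.87·62 + 25.25·620 + 47.08·258 = 32195.58.
Real GDP 2007 (at 1997 prices) = 57.42·62 + 17.56·620 + 53.05·258 = 28134.14.
Deflator = Nominal/Real × 100 = 32195.58/28134.14 × 100 = 114.436.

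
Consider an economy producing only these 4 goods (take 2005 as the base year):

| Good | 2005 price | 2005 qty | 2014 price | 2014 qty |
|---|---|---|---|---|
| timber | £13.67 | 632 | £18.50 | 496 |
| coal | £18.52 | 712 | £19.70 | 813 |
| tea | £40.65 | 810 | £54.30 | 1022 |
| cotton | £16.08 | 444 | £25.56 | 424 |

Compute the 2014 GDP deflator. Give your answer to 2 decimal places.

130.38

Nominal GDP 2014 = 18.50·496 + 19.70·813 + 54.30·1022 + 25.56·424 = 91524.14.
Real GDP 2014 (at 2005 prices) = 13.67·496 + 18.52·813 + 40.65·1022 + 16.08·424 = 70199.30.
Deflator = Nominal/Real × 100 = 91524.14/70199.30 × 100 = 130.378.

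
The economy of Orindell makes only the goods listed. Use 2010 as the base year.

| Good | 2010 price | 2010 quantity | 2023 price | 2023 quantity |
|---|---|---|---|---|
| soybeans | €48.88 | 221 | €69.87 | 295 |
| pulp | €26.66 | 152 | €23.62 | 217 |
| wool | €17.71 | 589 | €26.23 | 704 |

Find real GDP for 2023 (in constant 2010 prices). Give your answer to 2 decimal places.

Real GDP 2023 = Σ (p_2010 × q_2023) = 48.88·295 + 26.66·217 + 17.71·704 = 32672.66.

€32672.66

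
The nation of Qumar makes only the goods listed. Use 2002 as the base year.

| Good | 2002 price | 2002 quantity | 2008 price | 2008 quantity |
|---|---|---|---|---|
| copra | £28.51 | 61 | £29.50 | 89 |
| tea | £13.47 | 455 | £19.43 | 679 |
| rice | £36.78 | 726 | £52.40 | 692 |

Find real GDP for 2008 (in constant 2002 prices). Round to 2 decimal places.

£37135.28

Real GDP 2008 = Σ (p_2002 × q_2008) = 28.51·89 + 13.47·679 + 36.78·692 = 37135.28.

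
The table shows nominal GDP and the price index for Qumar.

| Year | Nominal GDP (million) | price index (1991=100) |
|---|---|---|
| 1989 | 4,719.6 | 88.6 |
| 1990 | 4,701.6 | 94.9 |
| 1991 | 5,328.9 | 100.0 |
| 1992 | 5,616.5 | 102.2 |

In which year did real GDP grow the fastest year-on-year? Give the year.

1991

1990: real = 4701.6/0.949 = 4954.27; growth vs 1989 (5326.86) = -6.99%.
1991: real = 5328.9/1.000 = 5328.90; growth vs 1990 (4954.27) = 7.56%.
1992: real = 5616.5/1.022 = 5495.60; growth vs 1991 (5328.90) = 3.13%.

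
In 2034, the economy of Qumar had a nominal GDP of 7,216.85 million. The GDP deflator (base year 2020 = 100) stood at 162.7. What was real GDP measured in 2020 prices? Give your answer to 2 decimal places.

4,435.68 million

Real GDP = Nominal / (GDP deflator/100) = 7216.85 / 1.627 = 4435.68.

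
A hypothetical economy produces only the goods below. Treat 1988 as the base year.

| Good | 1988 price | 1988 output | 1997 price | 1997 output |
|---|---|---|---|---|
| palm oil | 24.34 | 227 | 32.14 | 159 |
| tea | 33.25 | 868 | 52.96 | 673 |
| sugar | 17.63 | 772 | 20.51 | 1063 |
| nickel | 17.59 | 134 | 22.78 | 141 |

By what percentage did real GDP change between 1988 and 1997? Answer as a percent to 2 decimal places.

Real GDP 1988 = Nominal GDP 1988 = 24.34·227 + 33.25·868 + 17.63·772 + 17.59·134 = 50353.60.
Real GDP 1997 (at 1988 prices) = 24.34·159 + 33.25·673 + 17.63·1063 + 17.59·141 = 47468.19.
Real growth = 47468.19/50353.60 − 1 = -0.0573.

-5.73%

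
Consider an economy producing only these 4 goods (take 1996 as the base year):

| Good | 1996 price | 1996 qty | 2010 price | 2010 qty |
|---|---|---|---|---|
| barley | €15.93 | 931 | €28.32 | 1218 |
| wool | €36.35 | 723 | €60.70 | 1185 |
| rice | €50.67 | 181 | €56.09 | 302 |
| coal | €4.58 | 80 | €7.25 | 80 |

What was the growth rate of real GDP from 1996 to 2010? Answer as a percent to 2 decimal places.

54.29%

Real GDP 1996 = Nominal GDP 1996 = 15.93·931 + 36.35·723 + 50.67·181 + 4.58·80 = 50649.55.
Real GDP 2010 (at 1996 prices) = 15.93·1218 + 36.35·1185 + 50.67·302 + 4.58·80 = 78146.23.
Real growth = 78146.23/50649.55 − 1 = 0.5429.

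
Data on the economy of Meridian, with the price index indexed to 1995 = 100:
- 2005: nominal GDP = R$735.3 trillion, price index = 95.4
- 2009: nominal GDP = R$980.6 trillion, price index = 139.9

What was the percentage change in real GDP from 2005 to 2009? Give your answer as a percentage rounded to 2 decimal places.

Real GDP 2005 = 735.3 / 0.954 = 770.75.
Real GDP 2009 = 980.6 / 1.399 = 700.93.
Real growth = 700.93 / 770.75 − 1 = -0.0906.

-9.06%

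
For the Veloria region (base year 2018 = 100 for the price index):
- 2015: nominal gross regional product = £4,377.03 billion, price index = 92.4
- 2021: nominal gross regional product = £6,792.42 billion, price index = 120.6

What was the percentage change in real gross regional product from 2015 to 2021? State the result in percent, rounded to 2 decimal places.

18.90%

Real gross regional product 2015 = 4377.03 / 0.924 = 4737.05.
Real gross regional product 2021 = 6792.42 / 1.206 = 5632.19.
Real growth = 5632.19 / 4737.05 − 1 = 0.1890.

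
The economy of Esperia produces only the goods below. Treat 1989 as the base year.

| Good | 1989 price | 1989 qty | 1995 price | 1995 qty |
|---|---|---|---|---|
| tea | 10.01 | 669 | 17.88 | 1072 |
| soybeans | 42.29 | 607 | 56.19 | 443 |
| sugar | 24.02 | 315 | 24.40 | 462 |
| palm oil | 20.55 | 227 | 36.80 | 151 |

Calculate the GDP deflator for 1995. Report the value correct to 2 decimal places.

139.44

Nominal GDP 1995 = 17.88·1072 + 56.19·443 + 24.40·462 + 36.80·151 = 60889.13.
Real GDP 1995 (at 1989 prices) = 10.01·1072 + 42.29·443 + 24.02·462 + 20.55·151 = 43665.48.
Deflator = Nominal/Real × 100 = 60889.13/43665.48 × 100 = 139.445.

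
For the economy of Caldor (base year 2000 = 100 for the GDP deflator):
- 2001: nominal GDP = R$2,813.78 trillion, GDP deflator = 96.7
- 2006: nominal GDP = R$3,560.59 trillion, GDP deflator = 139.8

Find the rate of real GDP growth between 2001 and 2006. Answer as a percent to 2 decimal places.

Real GDP 2001 = 2813.78 / 0.967 = 2909.80.
Real GDP 2006 = 3560.59 / 1.398 = 2546.92.
Real growth = 2546.92 / 2909.80 − 1 = -0.1247.

-12.47%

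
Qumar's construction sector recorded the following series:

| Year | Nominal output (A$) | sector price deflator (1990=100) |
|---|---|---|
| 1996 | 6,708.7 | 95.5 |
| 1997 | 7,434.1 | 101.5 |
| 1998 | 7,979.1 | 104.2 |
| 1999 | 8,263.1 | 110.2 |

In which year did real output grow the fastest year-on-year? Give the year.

1998

1997: real = 7434.1/1.015 = 7324.24; growth vs 1996 (7024.82) = 4.26%.
1998: real = 7979.1/1.042 = 7657.49; growth vs 1997 (7324.24) = 4.55%.
1999: real = 8263.1/1.102 = 7498.28; growth vs 1998 (7657.49) = -2.08%.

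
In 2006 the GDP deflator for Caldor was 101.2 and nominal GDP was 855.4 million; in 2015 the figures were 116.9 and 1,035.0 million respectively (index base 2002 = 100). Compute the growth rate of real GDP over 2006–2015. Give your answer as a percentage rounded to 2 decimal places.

4.75%

Deflate each year: 2006 → 855.4/1.012 = 845.26; 2015 → 1035.0/1.169 = 885.37.
So real GDP changed by 885.37/845.26 − 1 = 0.0475, i.e. 4.75%.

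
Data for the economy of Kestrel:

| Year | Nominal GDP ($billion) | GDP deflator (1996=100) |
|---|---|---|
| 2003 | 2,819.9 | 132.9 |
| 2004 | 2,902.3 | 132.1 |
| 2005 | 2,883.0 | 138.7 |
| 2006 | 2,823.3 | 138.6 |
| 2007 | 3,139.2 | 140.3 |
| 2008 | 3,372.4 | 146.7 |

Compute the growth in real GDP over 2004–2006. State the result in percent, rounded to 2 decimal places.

-7.28%

Real GDP 2004 = 2902.3/1.321 = 2197.05.
Real GDP 2006 = 2823.3/1.386 = 2037.01.
Change = 2037.01/2197.05 − 1 = -0.0728.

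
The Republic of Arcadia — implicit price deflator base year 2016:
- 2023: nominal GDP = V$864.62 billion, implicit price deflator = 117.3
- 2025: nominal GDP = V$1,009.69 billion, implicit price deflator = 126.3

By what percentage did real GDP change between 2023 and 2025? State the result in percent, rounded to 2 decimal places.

8.46%

Real GDP 2023 = 864.62 / 1.173 = 737.10.
Real GDP 2025 = 1009.69 / 1.263 = 799.44.
Real growth = 799.44 / 737.10 − 1 = 0.0846.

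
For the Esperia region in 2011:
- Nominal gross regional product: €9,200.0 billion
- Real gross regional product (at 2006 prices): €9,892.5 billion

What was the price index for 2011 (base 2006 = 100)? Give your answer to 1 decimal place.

price index = (Nominal / Real) × 100 = 9200.0 / 9892.5 × 100 = 93.00.

93.0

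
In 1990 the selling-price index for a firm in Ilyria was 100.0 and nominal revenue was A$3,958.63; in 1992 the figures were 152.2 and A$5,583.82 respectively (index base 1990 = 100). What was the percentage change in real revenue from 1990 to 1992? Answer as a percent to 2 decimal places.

-7.32%

Real revenue 1990 = 3958.63 / 1.000 = 3958.63.
Real revenue 1992 = 5583.82 / 1.522 = 3668.74.
Real growth = 3668.74 / 3958.63 − 1 = -0.0732.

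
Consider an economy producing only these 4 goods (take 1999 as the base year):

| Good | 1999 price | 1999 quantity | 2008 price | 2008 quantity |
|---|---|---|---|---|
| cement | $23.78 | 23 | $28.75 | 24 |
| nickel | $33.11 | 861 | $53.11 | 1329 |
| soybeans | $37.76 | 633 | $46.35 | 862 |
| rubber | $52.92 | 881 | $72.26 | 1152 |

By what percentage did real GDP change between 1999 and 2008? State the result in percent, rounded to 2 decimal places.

Real GDP 1999 = Nominal GDP 1999 = 23.78·23 + 33.11·861 + 37.76·633 + 52.92·881 = 99579.25.
Real GDP 2008 (at 1999 prices) = 23.78·24 + 33.11·1329 + 37.76·862 + 52.92·1152 = 138086.87.
Real growth = 138086.87/99579.25 − 1 = 0.3867.

38.67%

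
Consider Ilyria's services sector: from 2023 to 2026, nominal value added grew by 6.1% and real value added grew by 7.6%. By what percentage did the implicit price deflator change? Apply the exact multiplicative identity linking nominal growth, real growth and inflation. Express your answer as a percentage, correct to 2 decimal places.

(1 + g_nom) = (1 + g_real)(1 + π), so π = 1.0610 / 1.0760 − 1 = -0.01394.

-1.39%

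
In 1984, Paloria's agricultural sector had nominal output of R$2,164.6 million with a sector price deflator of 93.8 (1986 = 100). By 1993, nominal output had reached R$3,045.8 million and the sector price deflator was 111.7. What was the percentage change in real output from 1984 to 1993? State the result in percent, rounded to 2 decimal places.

18.16%

Deflate each year: 1984 → 2164.6/0.938 = 2307.68; 1993 → 3045.8/1.117 = 2726.77.
So real output changed by 2726.77/2307.68 − 1 = 0.1816, i.e. 18.16%.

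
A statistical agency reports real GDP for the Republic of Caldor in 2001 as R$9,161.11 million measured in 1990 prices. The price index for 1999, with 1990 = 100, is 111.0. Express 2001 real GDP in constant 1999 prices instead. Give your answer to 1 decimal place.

R$10,168.8 million

Real GDP in 1999 prices = Real GDP in 1990 prices × (P_1999/P_1990) = 9161.11 × 1.110 = 10168.83.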